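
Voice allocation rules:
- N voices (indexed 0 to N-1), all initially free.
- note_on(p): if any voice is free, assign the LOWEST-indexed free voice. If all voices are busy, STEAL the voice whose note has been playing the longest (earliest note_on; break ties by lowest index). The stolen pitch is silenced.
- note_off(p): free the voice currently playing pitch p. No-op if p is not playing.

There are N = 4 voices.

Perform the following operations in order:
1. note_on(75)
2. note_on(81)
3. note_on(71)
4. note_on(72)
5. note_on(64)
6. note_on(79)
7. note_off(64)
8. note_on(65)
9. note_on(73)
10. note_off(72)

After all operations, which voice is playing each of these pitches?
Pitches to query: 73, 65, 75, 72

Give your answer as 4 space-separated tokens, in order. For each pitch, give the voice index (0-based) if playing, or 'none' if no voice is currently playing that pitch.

Op 1: note_on(75): voice 0 is free -> assigned | voices=[75 - - -]
Op 2: note_on(81): voice 1 is free -> assigned | voices=[75 81 - -]
Op 3: note_on(71): voice 2 is free -> assigned | voices=[75 81 71 -]
Op 4: note_on(72): voice 3 is free -> assigned | voices=[75 81 71 72]
Op 5: note_on(64): all voices busy, STEAL voice 0 (pitch 75, oldest) -> assign | voices=[64 81 71 72]
Op 6: note_on(79): all voices busy, STEAL voice 1 (pitch 81, oldest) -> assign | voices=[64 79 71 72]
Op 7: note_off(64): free voice 0 | voices=[- 79 71 72]
Op 8: note_on(65): voice 0 is free -> assigned | voices=[65 79 71 72]
Op 9: note_on(73): all voices busy, STEAL voice 2 (pitch 71, oldest) -> assign | voices=[65 79 73 72]
Op 10: note_off(72): free voice 3 | voices=[65 79 73 -]

Answer: 2 0 none none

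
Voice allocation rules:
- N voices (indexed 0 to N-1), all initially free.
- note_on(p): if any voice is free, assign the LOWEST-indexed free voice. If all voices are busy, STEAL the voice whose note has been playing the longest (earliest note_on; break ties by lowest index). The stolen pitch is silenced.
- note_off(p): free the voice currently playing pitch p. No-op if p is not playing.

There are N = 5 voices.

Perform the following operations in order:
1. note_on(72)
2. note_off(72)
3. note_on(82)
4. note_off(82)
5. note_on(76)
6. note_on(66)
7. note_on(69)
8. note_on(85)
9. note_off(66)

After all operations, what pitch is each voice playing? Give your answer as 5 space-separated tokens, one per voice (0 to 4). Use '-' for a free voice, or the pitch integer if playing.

Answer: 76 - 69 85 -

Derivation:
Op 1: note_on(72): voice 0 is free -> assigned | voices=[72 - - - -]
Op 2: note_off(72): free voice 0 | voices=[- - - - -]
Op 3: note_on(82): voice 0 is free -> assigned | voices=[82 - - - -]
Op 4: note_off(82): free voice 0 | voices=[- - - - -]
Op 5: note_on(76): voice 0 is free -> assigned | voices=[76 - - - -]
Op 6: note_on(66): voice 1 is free -> assigned | voices=[76 66 - - -]
Op 7: note_on(69): voice 2 is free -> assigned | voices=[76 66 69 - -]
Op 8: note_on(85): voice 3 is free -> assigned | voices=[76 66 69 85 -]
Op 9: note_off(66): free voice 1 | voices=[76 - 69 85 -]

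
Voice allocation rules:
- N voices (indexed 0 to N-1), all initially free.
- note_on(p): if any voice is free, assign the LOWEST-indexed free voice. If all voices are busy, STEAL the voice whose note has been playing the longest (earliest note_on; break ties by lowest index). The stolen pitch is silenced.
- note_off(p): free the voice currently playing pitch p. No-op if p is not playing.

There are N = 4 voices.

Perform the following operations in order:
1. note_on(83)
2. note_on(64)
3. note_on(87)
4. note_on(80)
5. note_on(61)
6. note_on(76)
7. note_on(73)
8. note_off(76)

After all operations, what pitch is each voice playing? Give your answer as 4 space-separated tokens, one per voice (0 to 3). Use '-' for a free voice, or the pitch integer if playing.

Answer: 61 - 73 80

Derivation:
Op 1: note_on(83): voice 0 is free -> assigned | voices=[83 - - -]
Op 2: note_on(64): voice 1 is free -> assigned | voices=[83 64 - -]
Op 3: note_on(87): voice 2 is free -> assigned | voices=[83 64 87 -]
Op 4: note_on(80): voice 3 is free -> assigned | voices=[83 64 87 80]
Op 5: note_on(61): all voices busy, STEAL voice 0 (pitch 83, oldest) -> assign | voices=[61 64 87 80]
Op 6: note_on(76): all voices busy, STEAL voice 1 (pitch 64, oldest) -> assign | voices=[61 76 87 80]
Op 7: note_on(73): all voices busy, STEAL voice 2 (pitch 87, oldest) -> assign | voices=[61 76 73 80]
Op 8: note_off(76): free voice 1 | voices=[61 - 73 80]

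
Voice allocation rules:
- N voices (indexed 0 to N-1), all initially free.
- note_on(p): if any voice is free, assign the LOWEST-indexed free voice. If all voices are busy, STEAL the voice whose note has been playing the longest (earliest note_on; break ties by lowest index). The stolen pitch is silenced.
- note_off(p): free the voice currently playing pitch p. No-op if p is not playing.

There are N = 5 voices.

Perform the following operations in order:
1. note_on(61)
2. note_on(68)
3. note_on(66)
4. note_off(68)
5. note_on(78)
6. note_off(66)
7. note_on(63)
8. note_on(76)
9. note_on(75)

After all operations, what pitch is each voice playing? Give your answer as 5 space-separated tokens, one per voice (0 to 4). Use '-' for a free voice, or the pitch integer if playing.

Op 1: note_on(61): voice 0 is free -> assigned | voices=[61 - - - -]
Op 2: note_on(68): voice 1 is free -> assigned | voices=[61 68 - - -]
Op 3: note_on(66): voice 2 is free -> assigned | voices=[61 68 66 - -]
Op 4: note_off(68): free voice 1 | voices=[61 - 66 - -]
Op 5: note_on(78): voice 1 is free -> assigned | voices=[61 78 66 - -]
Op 6: note_off(66): free voice 2 | voices=[61 78 - - -]
Op 7: note_on(63): voice 2 is free -> assigned | voices=[61 78 63 - -]
Op 8: note_on(76): voice 3 is free -> assigned | voices=[61 78 63 76 -]
Op 9: note_on(75): voice 4 is free -> assigned | voices=[61 78 63 76 75]

Answer: 61 78 63 76 75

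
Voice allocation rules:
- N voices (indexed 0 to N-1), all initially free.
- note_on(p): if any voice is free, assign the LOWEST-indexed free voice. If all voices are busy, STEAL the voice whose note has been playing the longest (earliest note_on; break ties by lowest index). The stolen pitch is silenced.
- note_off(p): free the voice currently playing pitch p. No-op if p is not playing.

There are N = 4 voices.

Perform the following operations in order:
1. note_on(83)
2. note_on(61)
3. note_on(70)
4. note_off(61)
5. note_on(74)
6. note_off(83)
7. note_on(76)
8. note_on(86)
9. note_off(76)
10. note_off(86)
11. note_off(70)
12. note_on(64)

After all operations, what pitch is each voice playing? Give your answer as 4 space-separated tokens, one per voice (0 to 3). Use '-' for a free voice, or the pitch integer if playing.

Answer: 64 74 - -

Derivation:
Op 1: note_on(83): voice 0 is free -> assigned | voices=[83 - - -]
Op 2: note_on(61): voice 1 is free -> assigned | voices=[83 61 - -]
Op 3: note_on(70): voice 2 is free -> assigned | voices=[83 61 70 -]
Op 4: note_off(61): free voice 1 | voices=[83 - 70 -]
Op 5: note_on(74): voice 1 is free -> assigned | voices=[83 74 70 -]
Op 6: note_off(83): free voice 0 | voices=[- 74 70 -]
Op 7: note_on(76): voice 0 is free -> assigned | voices=[76 74 70 -]
Op 8: note_on(86): voice 3 is free -> assigned | voices=[76 74 70 86]
Op 9: note_off(76): free voice 0 | voices=[- 74 70 86]
Op 10: note_off(86): free voice 3 | voices=[- 74 70 -]
Op 11: note_off(70): free voice 2 | voices=[- 74 - -]
Op 12: note_on(64): voice 0 is free -> assigned | voices=[64 74 - -]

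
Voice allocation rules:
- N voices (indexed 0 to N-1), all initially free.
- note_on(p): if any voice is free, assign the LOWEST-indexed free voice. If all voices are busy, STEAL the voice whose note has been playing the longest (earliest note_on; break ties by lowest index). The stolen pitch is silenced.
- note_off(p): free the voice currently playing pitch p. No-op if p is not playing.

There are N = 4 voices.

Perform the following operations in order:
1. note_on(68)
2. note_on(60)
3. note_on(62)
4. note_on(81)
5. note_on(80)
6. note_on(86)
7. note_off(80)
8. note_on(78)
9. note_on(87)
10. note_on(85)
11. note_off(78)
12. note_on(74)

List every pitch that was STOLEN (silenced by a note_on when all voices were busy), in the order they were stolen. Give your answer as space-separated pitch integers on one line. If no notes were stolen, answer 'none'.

Op 1: note_on(68): voice 0 is free -> assigned | voices=[68 - - -]
Op 2: note_on(60): voice 1 is free -> assigned | voices=[68 60 - -]
Op 3: note_on(62): voice 2 is free -> assigned | voices=[68 60 62 -]
Op 4: note_on(81): voice 3 is free -> assigned | voices=[68 60 62 81]
Op 5: note_on(80): all voices busy, STEAL voice 0 (pitch 68, oldest) -> assign | voices=[80 60 62 81]
Op 6: note_on(86): all voices busy, STEAL voice 1 (pitch 60, oldest) -> assign | voices=[80 86 62 81]
Op 7: note_off(80): free voice 0 | voices=[- 86 62 81]
Op 8: note_on(78): voice 0 is free -> assigned | voices=[78 86 62 81]
Op 9: note_on(87): all voices busy, STEAL voice 2 (pitch 62, oldest) -> assign | voices=[78 86 87 81]
Op 10: note_on(85): all voices busy, STEAL voice 3 (pitch 81, oldest) -> assign | voices=[78 86 87 85]
Op 11: note_off(78): free voice 0 | voices=[- 86 87 85]
Op 12: note_on(74): voice 0 is free -> assigned | voices=[74 86 87 85]

Answer: 68 60 62 81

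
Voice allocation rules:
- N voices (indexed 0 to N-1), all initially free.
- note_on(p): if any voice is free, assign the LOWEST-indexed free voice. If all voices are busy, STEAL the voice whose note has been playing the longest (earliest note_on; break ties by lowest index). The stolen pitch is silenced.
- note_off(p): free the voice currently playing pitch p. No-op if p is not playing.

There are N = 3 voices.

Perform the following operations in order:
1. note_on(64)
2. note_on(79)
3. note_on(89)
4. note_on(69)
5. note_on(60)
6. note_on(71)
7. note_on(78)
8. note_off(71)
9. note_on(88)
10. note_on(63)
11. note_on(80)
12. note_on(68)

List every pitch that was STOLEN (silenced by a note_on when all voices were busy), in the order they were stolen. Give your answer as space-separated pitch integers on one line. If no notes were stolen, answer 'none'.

Answer: 64 79 89 69 60 78 88

Derivation:
Op 1: note_on(64): voice 0 is free -> assigned | voices=[64 - -]
Op 2: note_on(79): voice 1 is free -> assigned | voices=[64 79 -]
Op 3: note_on(89): voice 2 is free -> assigned | voices=[64 79 89]
Op 4: note_on(69): all voices busy, STEAL voice 0 (pitch 64, oldest) -> assign | voices=[69 79 89]
Op 5: note_on(60): all voices busy, STEAL voice 1 (pitch 79, oldest) -> assign | voices=[69 60 89]
Op 6: note_on(71): all voices busy, STEAL voice 2 (pitch 89, oldest) -> assign | voices=[69 60 71]
Op 7: note_on(78): all voices busy, STEAL voice 0 (pitch 69, oldest) -> assign | voices=[78 60 71]
Op 8: note_off(71): free voice 2 | voices=[78 60 -]
Op 9: note_on(88): voice 2 is free -> assigned | voices=[78 60 88]
Op 10: note_on(63): all voices busy, STEAL voice 1 (pitch 60, oldest) -> assign | voices=[78 63 88]
Op 11: note_on(80): all voices busy, STEAL voice 0 (pitch 78, oldest) -> assign | voices=[80 63 88]
Op 12: note_on(68): all voices busy, STEAL voice 2 (pitch 88, oldest) -> assign | voices=[80 63 68]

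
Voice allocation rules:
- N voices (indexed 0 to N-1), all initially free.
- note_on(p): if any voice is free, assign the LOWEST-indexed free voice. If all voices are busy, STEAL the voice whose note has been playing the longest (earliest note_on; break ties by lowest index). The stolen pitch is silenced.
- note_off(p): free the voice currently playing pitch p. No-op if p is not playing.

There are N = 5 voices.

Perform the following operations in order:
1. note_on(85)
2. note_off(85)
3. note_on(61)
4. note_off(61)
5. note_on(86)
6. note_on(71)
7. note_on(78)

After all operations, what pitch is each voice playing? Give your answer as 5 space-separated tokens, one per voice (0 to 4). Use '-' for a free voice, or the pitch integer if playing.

Answer: 86 71 78 - -

Derivation:
Op 1: note_on(85): voice 0 is free -> assigned | voices=[85 - - - -]
Op 2: note_off(85): free voice 0 | voices=[- - - - -]
Op 3: note_on(61): voice 0 is free -> assigned | voices=[61 - - - -]
Op 4: note_off(61): free voice 0 | voices=[- - - - -]
Op 5: note_on(86): voice 0 is free -> assigned | voices=[86 - - - -]
Op 6: note_on(71): voice 1 is free -> assigned | voices=[86 71 - - -]
Op 7: note_on(78): voice 2 is free -> assigned | voices=[86 71 78 - -]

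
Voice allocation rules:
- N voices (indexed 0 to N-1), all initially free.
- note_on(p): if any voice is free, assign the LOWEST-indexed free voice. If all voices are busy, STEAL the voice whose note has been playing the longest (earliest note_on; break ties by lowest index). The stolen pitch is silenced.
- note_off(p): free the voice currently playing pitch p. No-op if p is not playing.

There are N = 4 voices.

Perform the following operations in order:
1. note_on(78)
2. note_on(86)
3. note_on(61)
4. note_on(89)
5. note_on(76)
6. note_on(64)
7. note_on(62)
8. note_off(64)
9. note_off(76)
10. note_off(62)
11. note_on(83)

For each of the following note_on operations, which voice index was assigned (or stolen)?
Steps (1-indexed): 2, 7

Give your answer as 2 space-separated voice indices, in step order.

Op 1: note_on(78): voice 0 is free -> assigned | voices=[78 - - -]
Op 2: note_on(86): voice 1 is free -> assigned | voices=[78 86 - -]
Op 3: note_on(61): voice 2 is free -> assigned | voices=[78 86 61 -]
Op 4: note_on(89): voice 3 is free -> assigned | voices=[78 86 61 89]
Op 5: note_on(76): all voices busy, STEAL voice 0 (pitch 78, oldest) -> assign | voices=[76 86 61 89]
Op 6: note_on(64): all voices busy, STEAL voice 1 (pitch 86, oldest) -> assign | voices=[76 64 61 89]
Op 7: note_on(62): all voices busy, STEAL voice 2 (pitch 61, oldest) -> assign | voices=[76 64 62 89]
Op 8: note_off(64): free voice 1 | voices=[76 - 62 89]
Op 9: note_off(76): free voice 0 | voices=[- - 62 89]
Op 10: note_off(62): free voice 2 | voices=[- - - 89]
Op 11: note_on(83): voice 0 is free -> assigned | voices=[83 - - 89]

Answer: 1 2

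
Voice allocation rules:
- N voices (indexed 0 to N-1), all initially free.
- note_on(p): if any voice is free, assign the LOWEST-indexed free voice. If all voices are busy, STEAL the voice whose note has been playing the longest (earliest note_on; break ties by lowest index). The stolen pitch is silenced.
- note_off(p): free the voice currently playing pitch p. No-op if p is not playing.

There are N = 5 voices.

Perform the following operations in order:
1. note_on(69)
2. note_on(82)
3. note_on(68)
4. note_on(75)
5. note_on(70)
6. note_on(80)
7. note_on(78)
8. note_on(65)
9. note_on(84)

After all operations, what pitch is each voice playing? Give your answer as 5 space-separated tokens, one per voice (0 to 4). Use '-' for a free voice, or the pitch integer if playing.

Answer: 80 78 65 84 70

Derivation:
Op 1: note_on(69): voice 0 is free -> assigned | voices=[69 - - - -]
Op 2: note_on(82): voice 1 is free -> assigned | voices=[69 82 - - -]
Op 3: note_on(68): voice 2 is free -> assigned | voices=[69 82 68 - -]
Op 4: note_on(75): voice 3 is free -> assigned | voices=[69 82 68 75 -]
Op 5: note_on(70): voice 4 is free -> assigned | voices=[69 82 68 75 70]
Op 6: note_on(80): all voices busy, STEAL voice 0 (pitch 69, oldest) -> assign | voices=[80 82 68 75 70]
Op 7: note_on(78): all voices busy, STEAL voice 1 (pitch 82, oldest) -> assign | voices=[80 78 68 75 70]
Op 8: note_on(65): all voices busy, STEAL voice 2 (pitch 68, oldest) -> assign | voices=[80 78 65 75 70]
Op 9: note_on(84): all voices busy, STEAL voice 3 (pitch 75, oldest) -> assign | voices=[80 78 65 84 70]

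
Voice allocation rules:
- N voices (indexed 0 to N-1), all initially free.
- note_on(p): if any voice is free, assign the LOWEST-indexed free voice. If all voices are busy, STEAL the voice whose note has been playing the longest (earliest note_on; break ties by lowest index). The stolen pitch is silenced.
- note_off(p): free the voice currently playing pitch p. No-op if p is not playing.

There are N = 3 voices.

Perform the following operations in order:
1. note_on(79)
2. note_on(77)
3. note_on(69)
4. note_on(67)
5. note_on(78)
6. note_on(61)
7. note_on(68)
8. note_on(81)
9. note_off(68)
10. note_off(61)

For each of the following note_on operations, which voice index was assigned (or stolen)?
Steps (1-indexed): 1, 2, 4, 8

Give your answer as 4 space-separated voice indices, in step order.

Answer: 0 1 0 1

Derivation:
Op 1: note_on(79): voice 0 is free -> assigned | voices=[79 - -]
Op 2: note_on(77): voice 1 is free -> assigned | voices=[79 77 -]
Op 3: note_on(69): voice 2 is free -> assigned | voices=[79 77 69]
Op 4: note_on(67): all voices busy, STEAL voice 0 (pitch 79, oldest) -> assign | voices=[67 77 69]
Op 5: note_on(78): all voices busy, STEAL voice 1 (pitch 77, oldest) -> assign | voices=[67 78 69]
Op 6: note_on(61): all voices busy, STEAL voice 2 (pitch 69, oldest) -> assign | voices=[67 78 61]
Op 7: note_on(68): all voices busy, STEAL voice 0 (pitch 67, oldest) -> assign | voices=[68 78 61]
Op 8: note_on(81): all voices busy, STEAL voice 1 (pitch 78, oldest) -> assign | voices=[68 81 61]
Op 9: note_off(68): free voice 0 | voices=[- 81 61]
Op 10: note_off(61): free voice 2 | voices=[- 81 -]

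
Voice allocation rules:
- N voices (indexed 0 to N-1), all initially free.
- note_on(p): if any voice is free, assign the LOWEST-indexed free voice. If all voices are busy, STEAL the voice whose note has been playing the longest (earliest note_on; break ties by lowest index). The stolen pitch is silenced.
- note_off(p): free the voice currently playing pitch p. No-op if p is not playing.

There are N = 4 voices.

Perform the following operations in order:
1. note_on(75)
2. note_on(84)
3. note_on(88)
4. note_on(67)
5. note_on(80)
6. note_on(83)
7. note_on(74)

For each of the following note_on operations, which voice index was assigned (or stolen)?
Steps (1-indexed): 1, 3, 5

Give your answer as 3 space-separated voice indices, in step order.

Op 1: note_on(75): voice 0 is free -> assigned | voices=[75 - - -]
Op 2: note_on(84): voice 1 is free -> assigned | voices=[75 84 - -]
Op 3: note_on(88): voice 2 is free -> assigned | voices=[75 84 88 -]
Op 4: note_on(67): voice 3 is free -> assigned | voices=[75 84 88 67]
Op 5: note_on(80): all voices busy, STEAL voice 0 (pitch 75, oldest) -> assign | voices=[80 84 88 67]
Op 6: note_on(83): all voices busy, STEAL voice 1 (pitch 84, oldest) -> assign | voices=[80 83 88 67]
Op 7: note_on(74): all voices busy, STEAL voice 2 (pitch 88, oldest) -> assign | voices=[80 83 74 67]

Answer: 0 2 0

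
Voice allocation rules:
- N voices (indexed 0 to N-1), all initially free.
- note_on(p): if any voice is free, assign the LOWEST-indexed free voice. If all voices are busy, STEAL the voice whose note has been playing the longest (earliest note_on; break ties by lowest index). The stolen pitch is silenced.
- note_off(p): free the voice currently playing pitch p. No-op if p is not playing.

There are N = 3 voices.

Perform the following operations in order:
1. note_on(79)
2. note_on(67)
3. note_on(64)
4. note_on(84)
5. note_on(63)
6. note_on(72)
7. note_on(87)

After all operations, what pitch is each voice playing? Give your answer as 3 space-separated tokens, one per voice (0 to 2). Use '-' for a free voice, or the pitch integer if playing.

Answer: 87 63 72

Derivation:
Op 1: note_on(79): voice 0 is free -> assigned | voices=[79 - -]
Op 2: note_on(67): voice 1 is free -> assigned | voices=[79 67 -]
Op 3: note_on(64): voice 2 is free -> assigned | voices=[79 67 64]
Op 4: note_on(84): all voices busy, STEAL voice 0 (pitch 79, oldest) -> assign | voices=[84 67 64]
Op 5: note_on(63): all voices busy, STEAL voice 1 (pitch 67, oldest) -> assign | voices=[84 63 64]
Op 6: note_on(72): all voices busy, STEAL voice 2 (pitch 64, oldest) -> assign | voices=[84 63 72]
Op 7: note_on(87): all voices busy, STEAL voice 0 (pitch 84, oldest) -> assign | voices=[87 63 72]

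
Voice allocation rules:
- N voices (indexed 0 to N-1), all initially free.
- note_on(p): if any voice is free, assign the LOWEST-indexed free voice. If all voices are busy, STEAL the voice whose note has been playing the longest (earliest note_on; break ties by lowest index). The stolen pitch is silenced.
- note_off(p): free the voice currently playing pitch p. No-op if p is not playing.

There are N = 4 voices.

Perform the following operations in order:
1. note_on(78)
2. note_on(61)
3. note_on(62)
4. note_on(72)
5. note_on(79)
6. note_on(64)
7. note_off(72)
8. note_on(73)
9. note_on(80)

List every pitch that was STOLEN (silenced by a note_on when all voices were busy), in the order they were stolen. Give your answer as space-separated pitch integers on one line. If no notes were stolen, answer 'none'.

Op 1: note_on(78): voice 0 is free -> assigned | voices=[78 - - -]
Op 2: note_on(61): voice 1 is free -> assigned | voices=[78 61 - -]
Op 3: note_on(62): voice 2 is free -> assigned | voices=[78 61 62 -]
Op 4: note_on(72): voice 3 is free -> assigned | voices=[78 61 62 72]
Op 5: note_on(79): all voices busy, STEAL voice 0 (pitch 78, oldest) -> assign | voices=[79 61 62 72]
Op 6: note_on(64): all voices busy, STEAL voice 1 (pitch 61, oldest) -> assign | voices=[79 64 62 72]
Op 7: note_off(72): free voice 3 | voices=[79 64 62 -]
Op 8: note_on(73): voice 3 is free -> assigned | voices=[79 64 62 73]
Op 9: note_on(80): all voices busy, STEAL voice 2 (pitch 62, oldest) -> assign | voices=[79 64 80 73]

Answer: 78 61 62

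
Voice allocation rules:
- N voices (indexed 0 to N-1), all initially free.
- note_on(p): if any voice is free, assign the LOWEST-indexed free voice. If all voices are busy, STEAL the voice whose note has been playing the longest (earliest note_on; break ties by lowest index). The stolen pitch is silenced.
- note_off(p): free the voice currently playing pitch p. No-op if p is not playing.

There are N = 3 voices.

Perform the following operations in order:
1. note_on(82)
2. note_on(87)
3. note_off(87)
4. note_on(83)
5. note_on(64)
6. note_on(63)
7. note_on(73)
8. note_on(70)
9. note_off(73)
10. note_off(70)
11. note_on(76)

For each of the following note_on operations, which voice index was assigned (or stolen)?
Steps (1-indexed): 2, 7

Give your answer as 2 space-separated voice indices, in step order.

Answer: 1 1

Derivation:
Op 1: note_on(82): voice 0 is free -> assigned | voices=[82 - -]
Op 2: note_on(87): voice 1 is free -> assigned | voices=[82 87 -]
Op 3: note_off(87): free voice 1 | voices=[82 - -]
Op 4: note_on(83): voice 1 is free -> assigned | voices=[82 83 -]
Op 5: note_on(64): voice 2 is free -> assigned | voices=[82 83 64]
Op 6: note_on(63): all voices busy, STEAL voice 0 (pitch 82, oldest) -> assign | voices=[63 83 64]
Op 7: note_on(73): all voices busy, STEAL voice 1 (pitch 83, oldest) -> assign | voices=[63 73 64]
Op 8: note_on(70): all voices busy, STEAL voice 2 (pitch 64, oldest) -> assign | voices=[63 73 70]
Op 9: note_off(73): free voice 1 | voices=[63 - 70]
Op 10: note_off(70): free voice 2 | voices=[63 - -]
Op 11: note_on(76): voice 1 is free -> assigned | voices=[63 76 -]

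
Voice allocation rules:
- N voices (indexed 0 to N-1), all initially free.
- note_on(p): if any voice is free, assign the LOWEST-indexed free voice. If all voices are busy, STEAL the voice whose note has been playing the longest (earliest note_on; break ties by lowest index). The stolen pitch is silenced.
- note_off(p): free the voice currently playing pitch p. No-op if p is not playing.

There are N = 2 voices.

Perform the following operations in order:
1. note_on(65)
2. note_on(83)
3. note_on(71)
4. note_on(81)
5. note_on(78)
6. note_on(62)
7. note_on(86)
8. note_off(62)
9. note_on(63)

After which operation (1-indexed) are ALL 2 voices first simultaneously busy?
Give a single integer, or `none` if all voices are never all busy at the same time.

Op 1: note_on(65): voice 0 is free -> assigned | voices=[65 -]
Op 2: note_on(83): voice 1 is free -> assigned | voices=[65 83]
Op 3: note_on(71): all voices busy, STEAL voice 0 (pitch 65, oldest) -> assign | voices=[71 83]
Op 4: note_on(81): all voices busy, STEAL voice 1 (pitch 83, oldest) -> assign | voices=[71 81]
Op 5: note_on(78): all voices busy, STEAL voice 0 (pitch 71, oldest) -> assign | voices=[78 81]
Op 6: note_on(62): all voices busy, STEAL voice 1 (pitch 81, oldest) -> assign | voices=[78 62]
Op 7: note_on(86): all voices busy, STEAL voice 0 (pitch 78, oldest) -> assign | voices=[86 62]
Op 8: note_off(62): free voice 1 | voices=[86 -]
Op 9: note_on(63): voice 1 is free -> assigned | voices=[86 63]

Answer: 2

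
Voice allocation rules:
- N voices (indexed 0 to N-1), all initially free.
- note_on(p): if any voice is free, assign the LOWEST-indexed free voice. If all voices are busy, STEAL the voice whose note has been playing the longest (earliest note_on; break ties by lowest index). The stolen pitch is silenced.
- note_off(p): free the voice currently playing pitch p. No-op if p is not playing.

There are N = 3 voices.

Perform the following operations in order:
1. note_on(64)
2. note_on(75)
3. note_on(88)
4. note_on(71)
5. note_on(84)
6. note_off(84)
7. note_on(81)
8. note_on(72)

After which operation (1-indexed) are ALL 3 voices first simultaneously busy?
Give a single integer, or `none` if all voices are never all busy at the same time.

Op 1: note_on(64): voice 0 is free -> assigned | voices=[64 - -]
Op 2: note_on(75): voice 1 is free -> assigned | voices=[64 75 -]
Op 3: note_on(88): voice 2 is free -> assigned | voices=[64 75 88]
Op 4: note_on(71): all voices busy, STEAL voice 0 (pitch 64, oldest) -> assign | voices=[71 75 88]
Op 5: note_on(84): all voices busy, STEAL voice 1 (pitch 75, oldest) -> assign | voices=[71 84 88]
Op 6: note_off(84): free voice 1 | voices=[71 - 88]
Op 7: note_on(81): voice 1 is free -> assigned | voices=[71 81 88]
Op 8: note_on(72): all voices busy, STEAL voice 2 (pitch 88, oldest) -> assign | voices=[71 81 72]

Answer: 3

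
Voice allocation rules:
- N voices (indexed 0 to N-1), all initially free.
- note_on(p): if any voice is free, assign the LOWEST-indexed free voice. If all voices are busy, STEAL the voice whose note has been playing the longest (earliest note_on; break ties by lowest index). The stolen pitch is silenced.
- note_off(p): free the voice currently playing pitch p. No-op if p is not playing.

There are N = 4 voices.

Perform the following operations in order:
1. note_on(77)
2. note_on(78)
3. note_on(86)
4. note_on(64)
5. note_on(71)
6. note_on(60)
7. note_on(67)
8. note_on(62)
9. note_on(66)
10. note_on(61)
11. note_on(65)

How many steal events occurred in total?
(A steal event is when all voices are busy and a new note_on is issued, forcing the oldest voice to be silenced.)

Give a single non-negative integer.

Answer: 7

Derivation:
Op 1: note_on(77): voice 0 is free -> assigned | voices=[77 - - -]
Op 2: note_on(78): voice 1 is free -> assigned | voices=[77 78 - -]
Op 3: note_on(86): voice 2 is free -> assigned | voices=[77 78 86 -]
Op 4: note_on(64): voice 3 is free -> assigned | voices=[77 78 86 64]
Op 5: note_on(71): all voices busy, STEAL voice 0 (pitch 77, oldest) -> assign | voices=[71 78 86 64]
Op 6: note_on(60): all voices busy, STEAL voice 1 (pitch 78, oldest) -> assign | voices=[71 60 86 64]
Op 7: note_on(67): all voices busy, STEAL voice 2 (pitch 86, oldest) -> assign | voices=[71 60 67 64]
Op 8: note_on(62): all voices busy, STEAL voice 3 (pitch 64, oldest) -> assign | voices=[71 60 67 62]
Op 9: note_on(66): all voices busy, STEAL voice 0 (pitch 71, oldest) -> assign | voices=[66 60 67 62]
Op 10: note_on(61): all voices busy, STEAL voice 1 (pitch 60, oldest) -> assign | voices=[66 61 67 62]
Op 11: note_on(65): all voices busy, STEAL voice 2 (pitch 67, oldest) -> assign | voices=[66 61 65 62]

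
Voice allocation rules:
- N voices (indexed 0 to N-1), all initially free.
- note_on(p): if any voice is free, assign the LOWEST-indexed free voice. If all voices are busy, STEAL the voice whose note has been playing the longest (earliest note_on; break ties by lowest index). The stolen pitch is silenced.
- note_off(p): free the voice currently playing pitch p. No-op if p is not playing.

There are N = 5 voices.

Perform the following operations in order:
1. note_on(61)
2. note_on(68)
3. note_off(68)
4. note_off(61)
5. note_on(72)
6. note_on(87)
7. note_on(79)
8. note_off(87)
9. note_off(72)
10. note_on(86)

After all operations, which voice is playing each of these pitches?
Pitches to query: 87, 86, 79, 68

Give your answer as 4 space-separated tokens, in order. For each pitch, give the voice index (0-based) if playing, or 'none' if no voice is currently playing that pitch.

Op 1: note_on(61): voice 0 is free -> assigned | voices=[61 - - - -]
Op 2: note_on(68): voice 1 is free -> assigned | voices=[61 68 - - -]
Op 3: note_off(68): free voice 1 | voices=[61 - - - -]
Op 4: note_off(61): free voice 0 | voices=[- - - - -]
Op 5: note_on(72): voice 0 is free -> assigned | voices=[72 - - - -]
Op 6: note_on(87): voice 1 is free -> assigned | voices=[72 87 - - -]
Op 7: note_on(79): voice 2 is free -> assigned | voices=[72 87 79 - -]
Op 8: note_off(87): free voice 1 | voices=[72 - 79 - -]
Op 9: note_off(72): free voice 0 | voices=[- - 79 - -]
Op 10: note_on(86): voice 0 is free -> assigned | voices=[86 - 79 - -]

Answer: none 0 2 none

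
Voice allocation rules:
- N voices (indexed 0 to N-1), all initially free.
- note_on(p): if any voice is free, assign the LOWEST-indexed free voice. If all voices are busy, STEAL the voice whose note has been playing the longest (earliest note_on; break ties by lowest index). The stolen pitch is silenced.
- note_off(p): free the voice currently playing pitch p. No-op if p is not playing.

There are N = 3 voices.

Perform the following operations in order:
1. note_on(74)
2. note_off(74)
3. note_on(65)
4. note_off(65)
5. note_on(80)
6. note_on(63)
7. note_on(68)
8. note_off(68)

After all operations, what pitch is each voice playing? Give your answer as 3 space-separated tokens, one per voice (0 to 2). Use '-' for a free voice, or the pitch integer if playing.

Answer: 80 63 -

Derivation:
Op 1: note_on(74): voice 0 is free -> assigned | voices=[74 - -]
Op 2: note_off(74): free voice 0 | voices=[- - -]
Op 3: note_on(65): voice 0 is free -> assigned | voices=[65 - -]
Op 4: note_off(65): free voice 0 | voices=[- - -]
Op 5: note_on(80): voice 0 is free -> assigned | voices=[80 - -]
Op 6: note_on(63): voice 1 is free -> assigned | voices=[80 63 -]
Op 7: note_on(68): voice 2 is free -> assigned | voices=[80 63 68]
Op 8: note_off(68): free voice 2 | voices=[80 63 -]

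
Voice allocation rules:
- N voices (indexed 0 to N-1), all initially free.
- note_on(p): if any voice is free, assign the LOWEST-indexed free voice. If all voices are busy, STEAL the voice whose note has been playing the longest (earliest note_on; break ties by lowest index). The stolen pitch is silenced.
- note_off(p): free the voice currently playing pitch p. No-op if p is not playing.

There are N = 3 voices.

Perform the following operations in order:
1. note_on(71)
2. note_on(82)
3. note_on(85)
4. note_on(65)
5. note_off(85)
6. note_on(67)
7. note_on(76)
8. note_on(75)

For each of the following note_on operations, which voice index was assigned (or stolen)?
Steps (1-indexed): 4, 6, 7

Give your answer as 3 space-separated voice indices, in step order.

Op 1: note_on(71): voice 0 is free -> assigned | voices=[71 - -]
Op 2: note_on(82): voice 1 is free -> assigned | voices=[71 82 -]
Op 3: note_on(85): voice 2 is free -> assigned | voices=[71 82 85]
Op 4: note_on(65): all voices busy, STEAL voice 0 (pitch 71, oldest) -> assign | voices=[65 82 85]
Op 5: note_off(85): free voice 2 | voices=[65 82 -]
Op 6: note_on(67): voice 2 is free -> assigned | voices=[65 82 67]
Op 7: note_on(76): all voices busy, STEAL voice 1 (pitch 82, oldest) -> assign | voices=[65 76 67]
Op 8: note_on(75): all voices busy, STEAL voice 0 (pitch 65, oldest) -> assign | voices=[75 76 67]

Answer: 0 2 1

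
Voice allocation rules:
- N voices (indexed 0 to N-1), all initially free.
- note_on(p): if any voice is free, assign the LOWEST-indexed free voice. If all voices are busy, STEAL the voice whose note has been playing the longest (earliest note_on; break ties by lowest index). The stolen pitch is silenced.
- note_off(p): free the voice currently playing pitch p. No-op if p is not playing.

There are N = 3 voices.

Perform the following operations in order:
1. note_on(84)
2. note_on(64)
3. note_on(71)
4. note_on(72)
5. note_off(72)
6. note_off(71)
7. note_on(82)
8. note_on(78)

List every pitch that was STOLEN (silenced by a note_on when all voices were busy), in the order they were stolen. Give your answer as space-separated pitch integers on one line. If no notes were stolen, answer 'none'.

Op 1: note_on(84): voice 0 is free -> assigned | voices=[84 - -]
Op 2: note_on(64): voice 1 is free -> assigned | voices=[84 64 -]
Op 3: note_on(71): voice 2 is free -> assigned | voices=[84 64 71]
Op 4: note_on(72): all voices busy, STEAL voice 0 (pitch 84, oldest) -> assign | voices=[72 64 71]
Op 5: note_off(72): free voice 0 | voices=[- 64 71]
Op 6: note_off(71): free voice 2 | voices=[- 64 -]
Op 7: note_on(82): voice 0 is free -> assigned | voices=[82 64 -]
Op 8: note_on(78): voice 2 is free -> assigned | voices=[82 64 78]

Answer: 84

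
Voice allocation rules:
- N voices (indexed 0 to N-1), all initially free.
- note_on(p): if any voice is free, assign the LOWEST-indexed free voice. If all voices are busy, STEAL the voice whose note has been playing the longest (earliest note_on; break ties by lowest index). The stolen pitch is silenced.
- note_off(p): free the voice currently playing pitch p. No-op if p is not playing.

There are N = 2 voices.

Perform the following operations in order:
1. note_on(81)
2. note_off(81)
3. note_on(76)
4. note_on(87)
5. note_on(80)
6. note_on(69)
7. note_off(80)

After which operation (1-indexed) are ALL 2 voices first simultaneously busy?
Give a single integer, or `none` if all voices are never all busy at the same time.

Op 1: note_on(81): voice 0 is free -> assigned | voices=[81 -]
Op 2: note_off(81): free voice 0 | voices=[- -]
Op 3: note_on(76): voice 0 is free -> assigned | voices=[76 -]
Op 4: note_on(87): voice 1 is free -> assigned | voices=[76 87]
Op 5: note_on(80): all voices busy, STEAL voice 0 (pitch 76, oldest) -> assign | voices=[80 87]
Op 6: note_on(69): all voices busy, STEAL voice 1 (pitch 87, oldest) -> assign | voices=[80 69]
Op 7: note_off(80): free voice 0 | voices=[- 69]

Answer: 4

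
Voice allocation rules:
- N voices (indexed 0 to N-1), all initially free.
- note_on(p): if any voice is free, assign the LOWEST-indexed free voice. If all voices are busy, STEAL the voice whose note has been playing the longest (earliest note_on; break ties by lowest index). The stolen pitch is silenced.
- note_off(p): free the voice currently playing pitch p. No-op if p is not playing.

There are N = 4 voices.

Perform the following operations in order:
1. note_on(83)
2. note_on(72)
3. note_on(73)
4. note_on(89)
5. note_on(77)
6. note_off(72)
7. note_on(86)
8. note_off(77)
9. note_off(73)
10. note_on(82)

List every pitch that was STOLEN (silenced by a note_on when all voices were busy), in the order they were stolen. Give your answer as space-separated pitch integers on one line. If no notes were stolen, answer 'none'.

Answer: 83

Derivation:
Op 1: note_on(83): voice 0 is free -> assigned | voices=[83 - - -]
Op 2: note_on(72): voice 1 is free -> assigned | voices=[83 72 - -]
Op 3: note_on(73): voice 2 is free -> assigned | voices=[83 72 73 -]
Op 4: note_on(89): voice 3 is free -> assigned | voices=[83 72 73 89]
Op 5: note_on(77): all voices busy, STEAL voice 0 (pitch 83, oldest) -> assign | voices=[77 72 73 89]
Op 6: note_off(72): free voice 1 | voices=[77 - 73 89]
Op 7: note_on(86): voice 1 is free -> assigned | voices=[77 86 73 89]
Op 8: note_off(77): free voice 0 | voices=[- 86 73 89]
Op 9: note_off(73): free voice 2 | voices=[- 86 - 89]
Op 10: note_on(82): voice 0 is free -> assigned | voices=[82 86 - 89]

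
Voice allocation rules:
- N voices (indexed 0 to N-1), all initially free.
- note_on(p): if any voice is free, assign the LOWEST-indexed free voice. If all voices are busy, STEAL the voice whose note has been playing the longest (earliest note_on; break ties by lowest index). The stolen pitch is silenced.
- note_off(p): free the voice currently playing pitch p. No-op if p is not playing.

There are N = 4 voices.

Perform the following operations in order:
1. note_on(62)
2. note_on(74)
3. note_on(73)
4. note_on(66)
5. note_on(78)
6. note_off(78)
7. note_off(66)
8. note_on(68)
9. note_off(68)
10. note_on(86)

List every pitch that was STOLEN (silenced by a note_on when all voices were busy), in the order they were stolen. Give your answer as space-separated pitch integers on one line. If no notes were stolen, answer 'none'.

Op 1: note_on(62): voice 0 is free -> assigned | voices=[62 - - -]
Op 2: note_on(74): voice 1 is free -> assigned | voices=[62 74 - -]
Op 3: note_on(73): voice 2 is free -> assigned | voices=[62 74 73 -]
Op 4: note_on(66): voice 3 is free -> assigned | voices=[62 74 73 66]
Op 5: note_on(78): all voices busy, STEAL voice 0 (pitch 62, oldest) -> assign | voices=[78 74 73 66]
Op 6: note_off(78): free voice 0 | voices=[- 74 73 66]
Op 7: note_off(66): free voice 3 | voices=[- 74 73 -]
Op 8: note_on(68): voice 0 is free -> assigned | voices=[68 74 73 -]
Op 9: note_off(68): free voice 0 | voices=[- 74 73 -]
Op 10: note_on(86): voice 0 is free -> assigned | voices=[86 74 73 -]

Answer: 62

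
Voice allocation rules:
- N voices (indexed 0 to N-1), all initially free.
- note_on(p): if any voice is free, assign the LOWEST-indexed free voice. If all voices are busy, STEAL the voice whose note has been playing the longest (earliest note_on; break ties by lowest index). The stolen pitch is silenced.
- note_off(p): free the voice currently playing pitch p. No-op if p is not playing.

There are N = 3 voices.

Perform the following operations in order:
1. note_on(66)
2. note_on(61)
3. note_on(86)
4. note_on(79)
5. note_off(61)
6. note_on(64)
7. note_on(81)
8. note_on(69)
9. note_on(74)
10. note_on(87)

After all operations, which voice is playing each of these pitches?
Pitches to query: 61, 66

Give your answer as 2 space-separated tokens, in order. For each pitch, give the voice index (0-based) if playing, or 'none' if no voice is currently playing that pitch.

Op 1: note_on(66): voice 0 is free -> assigned | voices=[66 - -]
Op 2: note_on(61): voice 1 is free -> assigned | voices=[66 61 -]
Op 3: note_on(86): voice 2 is free -> assigned | voices=[66 61 86]
Op 4: note_on(79): all voices busy, STEAL voice 0 (pitch 66, oldest) -> assign | voices=[79 61 86]
Op 5: note_off(61): free voice 1 | voices=[79 - 86]
Op 6: note_on(64): voice 1 is free -> assigned | voices=[79 64 86]
Op 7: note_on(81): all voices busy, STEAL voice 2 (pitch 86, oldest) -> assign | voices=[79 64 81]
Op 8: note_on(69): all voices busy, STEAL voice 0 (pitch 79, oldest) -> assign | voices=[69 64 81]
Op 9: note_on(74): all voices busy, STEAL voice 1 (pitch 64, oldest) -> assign | voices=[69 74 81]
Op 10: note_on(87): all voices busy, STEAL voice 2 (pitch 81, oldest) -> assign | voices=[69 74 87]

Answer: none none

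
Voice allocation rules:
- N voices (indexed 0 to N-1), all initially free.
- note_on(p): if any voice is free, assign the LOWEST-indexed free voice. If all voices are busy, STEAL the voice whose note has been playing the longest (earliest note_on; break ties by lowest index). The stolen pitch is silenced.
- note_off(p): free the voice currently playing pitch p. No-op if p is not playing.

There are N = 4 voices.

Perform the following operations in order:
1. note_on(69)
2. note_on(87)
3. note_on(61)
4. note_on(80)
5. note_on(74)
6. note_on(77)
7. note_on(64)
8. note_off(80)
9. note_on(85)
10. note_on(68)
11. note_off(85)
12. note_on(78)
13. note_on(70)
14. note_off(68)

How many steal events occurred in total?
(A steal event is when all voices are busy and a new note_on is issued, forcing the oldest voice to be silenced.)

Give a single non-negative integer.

Answer: 5

Derivation:
Op 1: note_on(69): voice 0 is free -> assigned | voices=[69 - - -]
Op 2: note_on(87): voice 1 is free -> assigned | voices=[69 87 - -]
Op 3: note_on(61): voice 2 is free -> assigned | voices=[69 87 61 -]
Op 4: note_on(80): voice 3 is free -> assigned | voices=[69 87 61 80]
Op 5: note_on(74): all voices busy, STEAL voice 0 (pitch 69, oldest) -> assign | voices=[74 87 61 80]
Op 6: note_on(77): all voices busy, STEAL voice 1 (pitch 87, oldest) -> assign | voices=[74 77 61 80]
Op 7: note_on(64): all voices busy, STEAL voice 2 (pitch 61, oldest) -> assign | voices=[74 77 64 80]
Op 8: note_off(80): free voice 3 | voices=[74 77 64 -]
Op 9: note_on(85): voice 3 is free -> assigned | voices=[74 77 64 85]
Op 10: note_on(68): all voices busy, STEAL voice 0 (pitch 74, oldest) -> assign | voices=[68 77 64 85]
Op 11: note_off(85): free voice 3 | voices=[68 77 64 -]
Op 12: note_on(78): voice 3 is free -> assigned | voices=[68 77 64 78]
Op 13: note_on(70): all voices busy, STEAL voice 1 (pitch 77, oldest) -> assign | voices=[68 70 64 78]
Op 14: note_off(68): free voice 0 | voices=[- 70 64 78]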